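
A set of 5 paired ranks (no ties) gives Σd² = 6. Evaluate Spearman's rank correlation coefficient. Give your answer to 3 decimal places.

ρ = 1 − 6Σd² / [n(n²−1)] = 1 − 6×6 / (5×24)
  = 1 − 36/120 = 1 − 0.3000 ≈ 0.700

0.700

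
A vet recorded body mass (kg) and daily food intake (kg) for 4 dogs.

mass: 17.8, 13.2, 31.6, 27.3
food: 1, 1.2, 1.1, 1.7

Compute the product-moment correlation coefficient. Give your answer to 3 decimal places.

0.309

n = 4, Σx = 89.9, Σy = 5, Σx² = 2234.93, Σy² = 6.54, Σxy = 114.81
nΣxy − ΣxΣy = 459.24 − 449.5 = 9.74
nΣx² − (Σx)² = 8939.72 − 8082.01 = 857.71; nΣy² − (Σy)² = 26.16 − 25 = 1.16
r = 9.74 / √(857.71 × 1.16) = 9.74 / 31.5427 ≈ 0.309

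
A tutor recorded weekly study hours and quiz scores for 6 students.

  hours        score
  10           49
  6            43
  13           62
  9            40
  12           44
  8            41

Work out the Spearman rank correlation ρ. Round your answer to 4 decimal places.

0.7143

Rank hours: 4, 1, 6, 3, 5, 2
Rank score: 5, 3, 6, 1, 4, 2
d = rank(hours) − rank(score): -1, -2, 0, 2, 1, 0; Σd² = 10
ρ = 1 − 6Σd² / [n(n²−1)] = 1 − 6×10 / (6×35) = 1 − 60/210 ≈ 0.7143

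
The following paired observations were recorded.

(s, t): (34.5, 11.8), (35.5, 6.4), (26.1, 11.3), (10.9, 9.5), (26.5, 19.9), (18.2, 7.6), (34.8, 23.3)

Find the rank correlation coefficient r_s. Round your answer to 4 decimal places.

0.1786

Rank s: 5, 7, 3, 1, 4, 2, 6
Rank t: 5, 1, 4, 3, 6, 2, 7
d = rank(s) − rank(t): 0, 6, -1, -2, -2, 0, -1; Σd² = 46
ρ = 1 − 6Σd² / [n(n²−1)] = 1 − 6×46 / (7×48) = 1 − 276/336 ≈ 0.1786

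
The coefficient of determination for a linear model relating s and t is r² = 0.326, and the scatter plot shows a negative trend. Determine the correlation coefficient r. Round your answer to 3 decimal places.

-0.571

|r| = √0.326 = 0.571
The association is negative, so r = −0.571.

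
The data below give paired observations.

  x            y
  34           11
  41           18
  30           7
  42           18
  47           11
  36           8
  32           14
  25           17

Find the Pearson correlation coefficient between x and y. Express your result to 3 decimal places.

n = 8, Σx = 287, Σy = 104, Σx² = 10655, Σy² = 1488, Σxy = 3756
nΣxy − ΣxΣy = 30048 − 29848 = 200
nΣx² − (Σx)² = 85240 − 82369 = 2871; nΣy² − (Σy)² = 11904 − 10816 = 1088
r = 200 / √(2871 × 1088) = 200 / 1767.3845 ≈ 0.113

0.113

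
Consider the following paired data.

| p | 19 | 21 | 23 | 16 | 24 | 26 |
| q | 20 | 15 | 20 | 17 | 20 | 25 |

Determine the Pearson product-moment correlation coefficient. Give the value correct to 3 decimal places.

0.676

n = 6, Σp = 129, Σq = 117, Σp² = 2839, Σq² = 2339, Σpq = 2557
nΣpq − ΣpΣq = 15342 − 15093 = 249
nΣp² − (Σp)² = 17034 − 16641 = 393; nΣq² − (Σq)² = 14034 − 13689 = 345
r = 249 / √(393 × 345) = 249 / 368.2187 ≈ 0.676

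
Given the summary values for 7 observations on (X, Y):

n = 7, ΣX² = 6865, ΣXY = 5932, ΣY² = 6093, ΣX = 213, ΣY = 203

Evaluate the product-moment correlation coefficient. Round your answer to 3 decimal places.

r = (nΣXY − ΣXΣY) / √[(nΣX² − (ΣX)²)(nΣY² − (ΣY)²)]
Numerator: 7×5932 − 213×203 = -1715
Denominator: √[(48055 − 45369)(42651 − 41209)] = √[2686 × 1442] = 1968.0478
r = -1715 / 1968.0478 ≈ -0.871

-0.871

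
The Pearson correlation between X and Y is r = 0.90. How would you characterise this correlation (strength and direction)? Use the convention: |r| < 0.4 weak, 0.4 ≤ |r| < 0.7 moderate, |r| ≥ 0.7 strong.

strong positive

r = 0.90 > 0 so the relationship is positive.
|r| = 0.90, which falls in the strong range.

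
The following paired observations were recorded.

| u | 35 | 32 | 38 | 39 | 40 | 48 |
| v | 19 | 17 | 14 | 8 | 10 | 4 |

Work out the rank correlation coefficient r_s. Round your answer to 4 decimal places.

-0.8857

Rank u: 2, 1, 3, 4, 5, 6
Rank v: 6, 5, 4, 2, 3, 1
d = rank(u) − rank(v): -4, -4, -1, 2, 2, 5; Σd² = 66
ρ = 1 − 6Σd² / [n(n²−1)] = 1 − 6×66 / (6×35) = 1 − 396/210 ≈ -0.8857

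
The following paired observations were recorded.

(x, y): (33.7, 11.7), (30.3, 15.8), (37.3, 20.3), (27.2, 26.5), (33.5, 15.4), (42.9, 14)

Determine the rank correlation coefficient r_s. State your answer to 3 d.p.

-0.543

Rank x: 4, 2, 5, 1, 3, 6
Rank y: 1, 4, 5, 6, 3, 2
d = rank(x) − rank(y): 3, -2, 0, -5, 0, 4; Σd² = 54
ρ = 1 − 6Σd² / [n(n²−1)] = 1 − 6×54 / (6×35) = 1 − 324/210 ≈ -0.543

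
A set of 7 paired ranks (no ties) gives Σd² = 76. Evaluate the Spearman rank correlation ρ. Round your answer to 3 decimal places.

ρ = 1 − 6Σd² / [n(n²−1)] = 1 − 6×76 / (7×48)
  = 1 − 456/336 = 1 − 1.3571 ≈ -0.357

-0.357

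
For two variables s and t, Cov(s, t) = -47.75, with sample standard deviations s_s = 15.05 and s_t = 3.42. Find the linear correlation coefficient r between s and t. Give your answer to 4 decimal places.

-0.9277

r = Cov(s,t) / (s_s · s_t) = -47.75 / (15.05 × 3.42)
  = -47.75 / 51.4710 ≈ -0.9277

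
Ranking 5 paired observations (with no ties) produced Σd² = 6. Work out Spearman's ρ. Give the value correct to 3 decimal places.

0.700

ρ = 1 − 6Σd² / [n(n²−1)] = 1 − 6×6 / (5×24)
  = 1 − 36/120 = 1 − 0.3000 ≈ 0.700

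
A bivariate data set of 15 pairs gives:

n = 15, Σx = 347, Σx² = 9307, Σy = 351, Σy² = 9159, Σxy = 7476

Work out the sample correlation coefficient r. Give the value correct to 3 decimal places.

r = (nΣxy − ΣxΣy) / √[(nΣx² − (Σx)²)(nΣy² − (Σy)²)]
Numerator: 15×7476 − 347×351 = -9657
Denominator: √[(139605 − 120409)(137385 − 123201)] = √[19196 × 14184] = 16500.7898
r = -9657 / 16500.7898 ≈ -0.585

-0.585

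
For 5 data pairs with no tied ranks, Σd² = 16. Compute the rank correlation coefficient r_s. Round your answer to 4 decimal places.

0.2000

ρ = 1 − 6Σd² / [n(n²−1)] = 1 − 6×16 / (5×24)
  = 1 − 96/120 = 1 − 0.80000 ≈ 0.2000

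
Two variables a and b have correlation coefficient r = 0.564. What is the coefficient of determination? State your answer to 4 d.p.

r² = (0.564)² = 0.3181

0.3181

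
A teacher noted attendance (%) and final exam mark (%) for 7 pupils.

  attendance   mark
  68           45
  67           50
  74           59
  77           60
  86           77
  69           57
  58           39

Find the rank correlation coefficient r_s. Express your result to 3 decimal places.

Rank attendance: 3, 2, 5, 6, 7, 4, 1
Rank mark: 2, 3, 5, 6, 7, 4, 1
d = rank(attendance) − rank(mark): 1, -1, 0, 0, 0, 0, 0; Σd² = 2
ρ = 1 − 6Σd² / [n(n²−1)] = 1 − 6×2 / (7×48) = 1 − 12/336 ≈ 0.964

0.964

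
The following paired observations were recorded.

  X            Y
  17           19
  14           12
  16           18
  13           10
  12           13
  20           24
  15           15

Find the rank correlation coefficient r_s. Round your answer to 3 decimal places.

0.893

Rank X: 6, 3, 5, 2, 1, 7, 4
Rank Y: 6, 2, 5, 1, 3, 7, 4
d = rank(X) − rank(Y): 0, 1, 0, 1, -2, 0, 0; Σd² = 6
ρ = 1 − 6Σd² / [n(n²−1)] = 1 − 6×6 / (7×48) = 1 − 36/336 ≈ 0.893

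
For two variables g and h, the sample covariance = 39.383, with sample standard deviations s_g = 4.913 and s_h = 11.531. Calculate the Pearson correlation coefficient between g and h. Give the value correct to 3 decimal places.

0.695

r = Cov(g,h) / (s_g · s_h) = 39.383 / (4.913 × 11.531)
  = 39.383 / 56.6518 ≈ 0.695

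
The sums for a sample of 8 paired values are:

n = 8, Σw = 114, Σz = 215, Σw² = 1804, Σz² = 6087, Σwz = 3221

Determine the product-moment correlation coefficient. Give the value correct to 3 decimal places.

r = (nΣwz − ΣwΣz) / √[(nΣw² − (Σw)²)(nΣz² − (Σz)²)]
Numerator: 8×3221 − 114×215 = 1258
Denominator: √[(14432 − 12996)(48696 − 46225)] = √[1436 × 2471] = 1883.7080
r = 1258 / 1883.7080 ≈ 0.668

0.668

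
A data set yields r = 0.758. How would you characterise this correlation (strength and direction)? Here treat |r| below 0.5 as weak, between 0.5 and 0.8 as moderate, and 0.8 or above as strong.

r = 0.758 > 0 so the relationship is positive.
|r| = 0.758, which falls in the moderate range.

moderate positive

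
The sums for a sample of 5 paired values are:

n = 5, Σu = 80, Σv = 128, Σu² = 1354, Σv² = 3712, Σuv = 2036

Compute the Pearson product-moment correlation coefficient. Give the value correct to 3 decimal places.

r = (nΣuv − ΣuΣv) / √[(nΣu² − (Σu)²)(nΣv² − (Σv)²)]
Numerator: 5×2036 − 80×128 = -60
Denominator: √[(6770 − 6400)(18560 − 16384)] = √[370 × 2176] = 897.2848
r = -60 / 897.2848 ≈ -0.067

-0.067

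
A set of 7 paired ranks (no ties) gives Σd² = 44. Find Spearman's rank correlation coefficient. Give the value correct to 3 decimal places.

ρ = 1 − 6Σd² / [n(n²−1)] = 1 − 6×44 / (7×48)
  = 1 − 264/336 = 1 − 0.7857 ≈ 0.214

0.214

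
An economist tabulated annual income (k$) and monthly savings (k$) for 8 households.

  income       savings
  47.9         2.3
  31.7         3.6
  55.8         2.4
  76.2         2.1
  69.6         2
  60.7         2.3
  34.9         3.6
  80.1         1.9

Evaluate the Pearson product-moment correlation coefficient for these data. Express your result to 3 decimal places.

-0.910

n = 8, Σx = 456.9, Σy = 20.2, Σx² = 28382.05, Σy² = 54.28, Σxy = 1074.87
nΣxy − ΣxΣy = 8598.96 − 9229.38 = -630.42
nΣx² − (Σx)² = 227056.4 − 208757.61 = 18298.79; nΣy² − (Σy)² = 434.24 − 408.04 = 26.2
r = -630.42 / √(18298.79 × 26.2) = -630.42 / 692.4076 ≈ -0.910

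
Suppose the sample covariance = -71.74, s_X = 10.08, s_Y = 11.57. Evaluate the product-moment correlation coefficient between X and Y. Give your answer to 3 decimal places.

r = Cov(X,Y) / (s_X · s_Y) = -71.74 / (10.08 × 11.57)
  = -71.74 / 116.6256 ≈ -0.615

-0.615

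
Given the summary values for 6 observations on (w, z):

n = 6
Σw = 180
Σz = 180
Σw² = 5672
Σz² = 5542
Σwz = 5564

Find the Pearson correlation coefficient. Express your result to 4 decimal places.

0.8345

r = (nΣwz − ΣwΣz) / √[(nΣw² − (Σw)²)(nΣz² − (Σz)²)]
Numerator: 6×5564 − 180×180 = 984
Denominator: √[(34032 − 32400)(33252 − 32400)] = √[1632 × 852] = 1179.1794
r = 984 / 1179.1794 ≈ 0.8345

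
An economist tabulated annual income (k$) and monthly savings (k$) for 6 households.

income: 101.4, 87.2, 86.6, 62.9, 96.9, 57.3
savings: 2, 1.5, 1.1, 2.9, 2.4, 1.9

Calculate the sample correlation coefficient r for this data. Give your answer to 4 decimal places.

-0.2698

n = 6, Σx = 492.3, Σy = 11.8, Σx² = 42014.67, Σy² = 25.24, Σxy = 952.7
nΣxy − ΣxΣy = 5716.2 − 5809.14 = -92.94
nΣx² − (Σx)² = 252088.02 − 242359.29 = 9728.73; nΣy² − (Σy)² = 151.44 − 139.24 = 12.2
r = -92.94 / √(9728.73 × 12.2) = -92.94 / 344.5149 ≈ -0.2698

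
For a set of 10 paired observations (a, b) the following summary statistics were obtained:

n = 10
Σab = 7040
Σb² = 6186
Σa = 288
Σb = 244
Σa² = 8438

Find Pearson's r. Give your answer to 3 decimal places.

0.070

r = (nΣab − ΣaΣb) / √[(nΣa² − (Σa)²)(nΣb² − (Σb)²)]
Numerator: 10×7040 − 288×244 = 128
Denominator: √[(84380 − 82944)(61860 − 59536)] = √[1436 × 2324] = 1826.8180
r = 128 / 1826.8180 ≈ 0.070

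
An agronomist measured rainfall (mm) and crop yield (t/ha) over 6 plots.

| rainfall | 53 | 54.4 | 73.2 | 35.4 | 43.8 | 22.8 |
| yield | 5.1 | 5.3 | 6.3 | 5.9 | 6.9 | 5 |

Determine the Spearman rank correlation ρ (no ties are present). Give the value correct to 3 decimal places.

0.371

Rank rainfall: 4, 5, 6, 2, 3, 1
Rank yield: 2, 3, 5, 4, 6, 1
d = rank(rainfall) − rank(yield): 2, 2, 1, -2, -3, 0; Σd² = 22
ρ = 1 − 6Σd² / [n(n²−1)] = 1 − 6×22 / (6×35) = 1 − 132/210 ≈ 0.371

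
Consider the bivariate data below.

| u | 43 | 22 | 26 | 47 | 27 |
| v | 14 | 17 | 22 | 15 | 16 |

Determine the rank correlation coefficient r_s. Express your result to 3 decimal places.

-0.800

Rank u: 4, 1, 2, 5, 3
Rank v: 1, 4, 5, 2, 3
d = rank(u) − rank(v): 3, -3, -3, 3, 0; Σd² = 36
ρ = 1 − 6Σd² / [n(n²−1)] = 1 − 6×36 / (5×24) = 1 − 216/120 ≈ -0.800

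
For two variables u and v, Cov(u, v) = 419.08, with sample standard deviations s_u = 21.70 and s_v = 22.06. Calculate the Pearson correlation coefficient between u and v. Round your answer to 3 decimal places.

0.875

r = Cov(u,v) / (s_u · s_v) = 419.08 / (21.70 × 22.06)
  = 419.08 / 478.7020 ≈ 0.875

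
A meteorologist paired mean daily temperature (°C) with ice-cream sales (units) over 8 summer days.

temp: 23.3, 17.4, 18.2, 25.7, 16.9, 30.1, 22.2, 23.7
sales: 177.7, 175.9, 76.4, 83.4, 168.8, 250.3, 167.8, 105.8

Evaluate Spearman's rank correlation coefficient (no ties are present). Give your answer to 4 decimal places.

0.1190

Rank temp: 5, 2, 3, 7, 1, 8, 4, 6
Rank sales: 7, 6, 1, 2, 5, 8, 4, 3
d = rank(temp) − rank(sales): -2, -4, 2, 5, -4, 0, 0, 3; Σd² = 74
ρ = 1 − 6Σd² / [n(n²−1)] = 1 − 6×74 / (8×63) = 1 − 444/504 ≈ 0.1190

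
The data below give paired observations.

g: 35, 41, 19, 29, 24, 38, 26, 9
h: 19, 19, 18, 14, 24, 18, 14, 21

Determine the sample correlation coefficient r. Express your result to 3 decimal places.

-0.227

n = 8, Σg = 221, Σh = 147, Σg² = 6885, Σh² = 2779, Σgh = 4005
nΣgh − ΣgΣh = 32040 − 32487 = -447
nΣg² − (Σg)² = 55080 − 48841 = 6239; nΣh² − (Σh)² = 22232 − 21609 = 623
r = -447 / √(6239 × 623) = -447 / 1971.5215 ≈ -0.227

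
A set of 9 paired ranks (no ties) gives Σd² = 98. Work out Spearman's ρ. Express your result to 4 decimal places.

0.1833

ρ = 1 − 6Σd² / [n(n²−1)] = 1 − 6×98 / (9×80)
  = 1 − 588/720 = 1 − 0.81667 ≈ 0.1833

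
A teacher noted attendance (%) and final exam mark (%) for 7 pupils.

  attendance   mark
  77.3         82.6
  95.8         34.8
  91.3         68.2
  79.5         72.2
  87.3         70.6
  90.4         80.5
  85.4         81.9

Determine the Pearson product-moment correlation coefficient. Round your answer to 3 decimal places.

n = 7, Σx = 607, Σy = 490.8, Σx² = 52895.48, Σy² = 36070.1, Σxy = 42120.22
nΣxy − ΣxΣy = 294841.54 − 297915.6 = -3074.06
nΣx² − (Σx)² = 370268.36 − 368449 = 1819.36; nΣy² − (Σy)² = 252490.7 − 240884.64 = 11606.06
r = -3074.06 / √(1819.36 × 11606.06) = -3074.06 / 4595.1715 ≈ -0.669

-0.669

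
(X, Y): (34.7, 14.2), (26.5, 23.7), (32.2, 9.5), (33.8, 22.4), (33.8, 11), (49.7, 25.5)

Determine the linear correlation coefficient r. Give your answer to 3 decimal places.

n = 6, ΣX = 210.7, ΣY = 106.3, ΣX² = 7698.15, ΣY² = 2126.59, ΣXY = 3822.96
nΣXY − ΣXΣY = 22937.76 − 22397.41 = 540.35
nΣX² − (ΣX)² = 46188.9 − 44394.49 = 1794.41; nΣY² − (ΣY)² = 12759.54 − 11299.69 = 1459.85
r = 540.35 / √(1794.41 × 1459.85) = 540.35 / 1618.5084 ≈ 0.334

0.334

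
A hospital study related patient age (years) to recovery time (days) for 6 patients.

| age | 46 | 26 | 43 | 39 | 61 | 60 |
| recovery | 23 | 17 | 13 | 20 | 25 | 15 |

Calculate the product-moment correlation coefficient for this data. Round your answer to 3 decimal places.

0.274

n = 6, Σx = 275, Σy = 113, Σx² = 13483, Σy² = 2237, Σxy = 5264
nΣxy − ΣxΣy = 31584 − 31075 = 509
nΣx² − (Σx)² = 80898 − 75625 = 5273; nΣy² − (Σy)² = 13422 − 12769 = 653
r = 509 / √(5273 × 653) = 509 / 1855.6048 ≈ 0.274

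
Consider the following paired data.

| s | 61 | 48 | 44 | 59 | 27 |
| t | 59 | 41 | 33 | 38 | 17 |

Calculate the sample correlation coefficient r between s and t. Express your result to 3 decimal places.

n = 5, Σs = 239, Σt = 188, Σs² = 12171, Σt² = 7984, Σst = 9720
nΣst − ΣsΣt = 48600 − 44932 = 3668
nΣs² − (Σs)² = 60855 − 57121 = 3734; nΣt² − (Σt)² = 39920 − 35344 = 4576
r = 3668 / √(3734 × 4576) = 3668 / 4133.6163 ≈ 0.887

0.887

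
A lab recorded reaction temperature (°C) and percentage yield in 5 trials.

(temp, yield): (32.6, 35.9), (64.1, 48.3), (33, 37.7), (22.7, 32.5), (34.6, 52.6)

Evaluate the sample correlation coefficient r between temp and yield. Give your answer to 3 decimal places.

n = 5, Σx = 187, Σy = 207, Σx² = 7973.02, Σy² = 8866, Σxy = 8068.18
nΣxy − ΣxΣy = 40340.9 − 38709 = 1631.9
nΣx² − (Σx)² = 39865.1 − 34969 = 4896.1; nΣy² − (Σy)² = 44330 − 42849 = 1481
r = 1631.9 / √(4896.1 × 1481) = 1631.9 / 2692.7911 ≈ 0.606

0.606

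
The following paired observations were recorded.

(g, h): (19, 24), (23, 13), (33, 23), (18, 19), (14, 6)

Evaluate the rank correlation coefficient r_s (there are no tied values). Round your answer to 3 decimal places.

Rank g: 3, 4, 5, 2, 1
Rank h: 5, 2, 4, 3, 1
d = rank(g) − rank(h): -2, 2, 1, -1, 0; Σd² = 10
ρ = 1 − 6Σd² / [n(n²−1)] = 1 − 6×10 / (5×24) = 1 − 60/120 ≈ 0.500

0.500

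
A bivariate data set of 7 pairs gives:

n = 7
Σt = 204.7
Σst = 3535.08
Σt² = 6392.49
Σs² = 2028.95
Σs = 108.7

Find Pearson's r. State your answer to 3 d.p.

r = (nΣst − ΣsΣt) / √[(nΣs² − (Σs)²)(nΣt² − (Σt)²)]
Numerator: 7×3535.08 − 108.7×204.7 = 2494.67
Denominator: √[(14202.65 − 11815.69)(44747.43 − 41902.09)] = √[2386.96 × 2845.34] = 2606.0915
r = 2494.67 / 2606.0915 ≈ 0.957

0.957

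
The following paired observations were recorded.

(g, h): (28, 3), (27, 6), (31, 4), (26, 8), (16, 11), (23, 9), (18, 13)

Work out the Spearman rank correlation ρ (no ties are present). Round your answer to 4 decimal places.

-0.9286

Rank g: 6, 5, 7, 4, 1, 3, 2
Rank h: 1, 3, 2, 4, 6, 5, 7
d = rank(g) − rank(h): 5, 2, 5, 0, -5, -2, -5; Σd² = 108
ρ = 1 − 6Σd² / [n(n²−1)] = 1 − 6×108 / (7×48) = 1 − 648/336 ≈ -0.9286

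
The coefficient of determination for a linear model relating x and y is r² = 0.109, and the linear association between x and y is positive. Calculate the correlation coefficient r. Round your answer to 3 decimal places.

0.330

|r| = √0.109 = 0.330
The association is positive, so r = 0.330.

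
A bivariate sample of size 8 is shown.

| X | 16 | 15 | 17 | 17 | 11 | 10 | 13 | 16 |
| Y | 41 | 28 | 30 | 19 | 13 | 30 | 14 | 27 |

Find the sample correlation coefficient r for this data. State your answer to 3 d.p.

n = 8, ΣX = 115, ΣY = 202, ΣX² = 1705, ΣY² = 5720, ΣXY = 2966
nΣXY − ΣXΣY = 23728 − 23230 = 498
nΣX² − (ΣX)² = 13640 − 13225 = 415; nΣY² − (ΣY)² = 45760 − 40804 = 4956
r = 498 / √(415 × 4956) = 498 / 1434.1339 ≈ 0.347

0.347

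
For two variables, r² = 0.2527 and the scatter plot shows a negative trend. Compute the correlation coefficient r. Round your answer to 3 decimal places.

|r| = √0.2527 = 0.503
The association is negative, so r = −0.503.

-0.503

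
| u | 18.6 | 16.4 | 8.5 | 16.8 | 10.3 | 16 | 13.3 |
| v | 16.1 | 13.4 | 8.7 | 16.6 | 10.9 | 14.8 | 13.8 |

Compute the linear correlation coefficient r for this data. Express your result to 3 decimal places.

0.935

n = 7, Σu = 99.9, Σv = 94.3, Σu² = 1508.39, Σv² = 1318.31, Σuv = 1404.66
nΣuv − ΣuΣv = 9832.62 − 9420.57 = 412.05
nΣu² − (Σu)² = 10558.73 − 9980.01 = 578.72; nΣv² − (Σv)² = 9228.17 − 8892.49 = 335.68
r = 412.05 / √(578.72 × 335.68) = 412.05 / 440.7547 ≈ 0.935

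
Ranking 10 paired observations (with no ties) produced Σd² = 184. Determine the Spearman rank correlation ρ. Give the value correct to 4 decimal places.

ρ = 1 − 6Σd² / [n(n²−1)] = 1 − 6×184 / (10×99)
  = 1 − 1104/990 = 1 − 1.11515 ≈ -0.1152

-0.1152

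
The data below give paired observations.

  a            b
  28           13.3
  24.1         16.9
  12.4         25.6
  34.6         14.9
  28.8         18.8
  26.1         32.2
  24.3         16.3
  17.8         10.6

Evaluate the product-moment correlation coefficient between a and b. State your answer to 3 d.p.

-0.188

n = 8, Σa = 196.1, Σb = 148.6, Σa² = 5133.71, Σb² = 3108.2, Σab = 3579.3
nΣab − ΣaΣb = 28634.4 − 29140.46 = -506.06
nΣa² − (Σa)² = 41069.68 − 38455.21 = 2614.47; nΣb² − (Σb)² = 24865.6 − 22081.96 = 2783.64
r = -506.06 / √(2614.47 × 2783.64) = -506.06 / 2697.7293 ≈ -0.188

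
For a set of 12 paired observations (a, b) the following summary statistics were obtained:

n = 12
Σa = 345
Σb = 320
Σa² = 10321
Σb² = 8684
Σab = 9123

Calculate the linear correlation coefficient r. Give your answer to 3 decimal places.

-0.313

r = (nΣab − ΣaΣb) / √[(nΣa² − (Σa)²)(nΣb² − (Σb)²)]
Numerator: 12×9123 − 345×320 = -924
Denominator: √[(123852 − 119025)(104208 − 102400)] = √[4827 × 1808] = 2954.1862
r = -924 / 2954.1862 ≈ -0.313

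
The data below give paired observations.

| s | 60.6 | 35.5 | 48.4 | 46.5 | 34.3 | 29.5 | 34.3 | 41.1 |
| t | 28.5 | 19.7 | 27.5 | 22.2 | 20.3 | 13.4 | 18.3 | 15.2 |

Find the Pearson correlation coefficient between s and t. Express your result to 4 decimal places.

0.8413

n = 8, Σs = 330.2, Σt = 165.1, Σs² = 14349.86, Σt² = 3607.01, Σst = 7133.75
nΣst − ΣsΣt = 57070 − 54516.02 = 2553.98
nΣs² − (Σs)² = 114798.88 − 109032.04 = 5766.84; nΣt² − (Σt)² = 28856.08 − 27258.01 = 1598.07
r = 2553.98 / √(5766.84 × 1598.07) = 2553.98 / 3035.7559 ≈ 0.8413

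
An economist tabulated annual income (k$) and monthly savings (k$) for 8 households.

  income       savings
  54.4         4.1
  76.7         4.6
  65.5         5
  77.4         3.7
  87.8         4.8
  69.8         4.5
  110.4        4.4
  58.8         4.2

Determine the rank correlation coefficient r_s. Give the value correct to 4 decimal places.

Rank income: 1, 5, 3, 6, 7, 4, 8, 2
Rank savings: 2, 6, 8, 1, 7, 5, 4, 3
d = rank(income) − rank(savings): -1, -1, -5, 5, 0, -1, 4, -1; Σd² = 70
ρ = 1 − 6Σd² / [n(n²−1)] = 1 − 6×70 / (8×63) = 1 − 420/504 ≈ 0.1667

0.1667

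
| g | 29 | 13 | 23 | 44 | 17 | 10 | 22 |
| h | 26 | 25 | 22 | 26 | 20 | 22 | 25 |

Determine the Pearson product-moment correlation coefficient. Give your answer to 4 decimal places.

n = 7, Σg = 158, Σh = 166, Σg² = 4348, Σh² = 3970, Σgh = 3839
nΣgh − ΣgΣh = 26873 − 26228 = 645
nΣg² − (Σg)² = 30436 − 24964 = 5472; nΣh² − (Σh)² = 27790 − 27556 = 234
r = 645 / √(5472 × 234) = 645 / 1131.5688 ≈ 0.5700

0.5700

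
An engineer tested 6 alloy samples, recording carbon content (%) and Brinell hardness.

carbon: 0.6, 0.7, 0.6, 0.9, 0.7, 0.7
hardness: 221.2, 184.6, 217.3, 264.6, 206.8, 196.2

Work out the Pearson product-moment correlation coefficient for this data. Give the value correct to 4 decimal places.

0.5969

n = 6, Σx = 4.2, Σy = 1290.7, Σx² = 3, Σy² = 281499.73, Σxy = 912.56
nΣxy − ΣxΣy = 5475.36 − 5420.94 = 54.42
nΣx² − (Σx)² = 18 − 17.64 = 0.36; nΣy² − (Σy)² = 1688998.38 − 1665906.49 = 23091.89
r = 54.42 / √(0.36 × 23091.89) = 54.42 / 91.1761 ≈ 0.5969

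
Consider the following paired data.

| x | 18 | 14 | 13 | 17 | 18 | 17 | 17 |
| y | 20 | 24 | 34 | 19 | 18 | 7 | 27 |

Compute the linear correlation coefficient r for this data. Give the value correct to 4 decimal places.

n = 7, Σx = 114, Σy = 149, Σx² = 1880, Σy² = 3595, Σxy = 2363
nΣxy − ΣxΣy = 16541 − 16986 = -445
nΣx² − (Σx)² = 13160 − 12996 = 164; nΣy² − (Σy)² = 25165 − 22201 = 2964
r = -445 / √(164 × 2964) = -445 / 697.2059 ≈ -0.6383

-0.6383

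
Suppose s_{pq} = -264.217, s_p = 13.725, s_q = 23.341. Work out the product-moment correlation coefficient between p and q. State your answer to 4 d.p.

-0.8248

r = Cov(p,q) / (s_p · s_q) = -264.217 / (13.725 × 23.341)
  = -264.217 / 320.3552 ≈ -0.8248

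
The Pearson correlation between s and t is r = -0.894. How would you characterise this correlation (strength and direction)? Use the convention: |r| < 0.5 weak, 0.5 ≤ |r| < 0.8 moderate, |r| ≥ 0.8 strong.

r = -0.894 < 0 so the relationship is negative.
|r| = 0.894, which falls in the strong range.

strong negative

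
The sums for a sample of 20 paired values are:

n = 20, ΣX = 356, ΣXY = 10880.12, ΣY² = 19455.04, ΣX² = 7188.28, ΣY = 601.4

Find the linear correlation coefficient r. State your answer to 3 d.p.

0.162

r = (nΣXY − ΣXΣY) / √[(nΣX² − (ΣX)²)(nΣY² − (ΣY)²)]
Numerator: 20×10880.12 − 356×601.4 = 3504
Denominator: √[(143765.6 − 126736)(389100.8 − 361681.96)] = √[17029.6 × 27418.84] = 21608.6066
r = 3504 / 21608.6066 ≈ 0.162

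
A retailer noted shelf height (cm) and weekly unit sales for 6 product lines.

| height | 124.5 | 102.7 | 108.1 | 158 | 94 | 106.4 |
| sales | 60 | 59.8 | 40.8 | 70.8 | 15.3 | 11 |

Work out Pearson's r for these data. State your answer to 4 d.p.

n = 6, Σx = 693.7, Σy = 257.7, Σx² = 82854.11, Σy² = 14208.41, Σxy = 31816.94
nΣxy − ΣxΣy = 190901.64 − 178766.49 = 12135.15
nΣx² − (Σx)² = 497124.66 − 481219.69 = 15904.97; nΣy² − (Σy)² = 85250.46 − 66409.29 = 18841.17
r = 12135.15 / √(15904.97 × 18841.17) = 12135.15 / 17310.9284 ≈ 0.7010

0.7010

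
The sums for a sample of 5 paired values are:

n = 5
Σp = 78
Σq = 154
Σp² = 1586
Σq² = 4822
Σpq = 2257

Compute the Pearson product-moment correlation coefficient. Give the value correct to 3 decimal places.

-0.852

r = (nΣpq − ΣpΣq) / √[(nΣp² − (Σp)²)(nΣq² − (Σq)²)]
Numerator: 5×2257 − 78×154 = -727
Denominator: √[(7930 − 6084)(24110 − 23716)] = √[1846 × 394] = 852.8329
r = -727 / 852.8329 ≈ -0.852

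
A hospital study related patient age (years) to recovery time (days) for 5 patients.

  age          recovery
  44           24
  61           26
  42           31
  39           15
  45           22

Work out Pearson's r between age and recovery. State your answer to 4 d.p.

n = 5, Σx = 231, Σy = 118, Σx² = 10967, Σy² = 2922, Σxy = 5519
nΣxy − ΣxΣy = 27595 − 27258 = 337
nΣx² − (Σx)² = 54835 − 53361 = 1474; nΣy² − (Σy)² = 14610 − 13924 = 686
r = 337 / √(1474 × 686) = 337 / 1005.5665 ≈ 0.3351

0.3351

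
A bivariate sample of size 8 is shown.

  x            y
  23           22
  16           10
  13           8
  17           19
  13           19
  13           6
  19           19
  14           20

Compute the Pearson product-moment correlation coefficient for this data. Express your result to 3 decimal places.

0.578

n = 8, Σx = 128, Σy = 123, Σx² = 2138, Σy² = 2167, Σxy = 2059
nΣxy − ΣxΣy = 16472 − 15744 = 728
nΣx² − (Σx)² = 17104 − 16384 = 720; nΣy² − (Σy)² = 17336 − 15129 = 2207
r = 728 / √(720 × 2207) = 728 / 1260.5713 ≈ 0.578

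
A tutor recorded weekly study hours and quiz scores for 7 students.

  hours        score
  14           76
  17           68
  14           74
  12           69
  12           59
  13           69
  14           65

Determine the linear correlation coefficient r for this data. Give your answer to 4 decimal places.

0.2807

n = 7, Σx = 96, Σy = 480, Σx² = 1334, Σy² = 33104, Σxy = 6599
nΣxy − ΣxΣy = 46193 − 46080 = 113
nΣx² − (Σx)² = 9338 − 9216 = 122; nΣy² − (Σy)² = 231728 − 230400 = 1328
r = 113 / √(122 × 1328) = 113 / 402.5121 ≈ 0.2807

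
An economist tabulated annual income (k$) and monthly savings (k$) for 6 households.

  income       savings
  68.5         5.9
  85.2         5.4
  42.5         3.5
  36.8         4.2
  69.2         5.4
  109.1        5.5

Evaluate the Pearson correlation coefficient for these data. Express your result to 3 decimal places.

0.738

n = 6, Σx = 411.3, Σy = 29.9, Σx² = 31803.23, Σy² = 153.27, Σxy = 2141.27
nΣxy − ΣxΣy = 12847.62 − 12297.87 = 549.75
nΣx² − (Σx)² = 190819.38 − 169167.69 = 21651.69; nΣy² − (Σy)² = 919.62 − 894.01 = 25.61
r = 549.75 / √(21651.69 × 25.61) = 549.75 / 744.6474 ≈ 0.738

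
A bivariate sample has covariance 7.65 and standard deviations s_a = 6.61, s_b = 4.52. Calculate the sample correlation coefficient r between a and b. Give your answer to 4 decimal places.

0.2560

r = Cov(a,b) / (s_a · s_b) = 7.65 / (6.61 × 4.52)
  = 7.65 / 29.8772 ≈ 0.2560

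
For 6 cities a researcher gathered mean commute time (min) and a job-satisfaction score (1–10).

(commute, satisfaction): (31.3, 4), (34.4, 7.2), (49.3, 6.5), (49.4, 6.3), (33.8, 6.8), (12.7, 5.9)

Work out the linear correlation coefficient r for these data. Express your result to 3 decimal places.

n = 6, Σx = 210.9, Σy = 36.7, Σx² = 8337.63, Σy² = 230.83, Σxy = 1309.32
nΣxy − ΣxΣy = 7855.92 − 7740.03 = 115.89
nΣx² − (Σx)² = 50025.78 − 44478.81 = 5546.97; nΣy² − (Σy)² = 1384.98 − 1346.89 = 38.09
r = 115.89 / √(5546.97 × 38.09) = 115.89 / 459.6565 ≈ 0.252

0.252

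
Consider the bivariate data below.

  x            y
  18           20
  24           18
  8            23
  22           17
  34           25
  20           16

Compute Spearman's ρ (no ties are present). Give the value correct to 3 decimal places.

0.086

Rank x: 2, 5, 1, 4, 6, 3
Rank y: 4, 3, 5, 2, 6, 1
d = rank(x) − rank(y): -2, 2, -4, 2, 0, 2; Σd² = 32
ρ = 1 − 6Σd² / [n(n²−1)] = 1 − 6×32 / (6×35) = 1 − 192/210 ≈ 0.086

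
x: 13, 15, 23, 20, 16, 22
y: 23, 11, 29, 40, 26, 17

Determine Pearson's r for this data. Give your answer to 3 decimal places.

n = 6, Σx = 109, Σy = 146, Σx² = 2063, Σy² = 4056, Σxy = 2721
nΣxy − ΣxΣy = 16326 − 15914 = 412
nΣx² − (Σx)² = 12378 − 11881 = 497; nΣy² − (Σy)² = 24336 − 21316 = 3020
r = 412 / √(497 × 3020) = 412 / 1225.1286 ≈ 0.336

0.336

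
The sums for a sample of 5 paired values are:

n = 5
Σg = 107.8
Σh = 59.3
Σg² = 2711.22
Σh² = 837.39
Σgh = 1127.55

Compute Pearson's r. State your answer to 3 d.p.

-0.663

r = (nΣgh − ΣgΣh) / √[(nΣg² − (Σg)²)(nΣh² − (Σh)²)]
Numerator: 5×1127.55 − 107.8×59.3 = -754.79
Denominator: √[(13556.1 − 11620.84)(4186.95 − 3516.49)] = √[1935.26 × 670.46] = 1139.0849
r = -754.79 / 1139.0849 ≈ -0.663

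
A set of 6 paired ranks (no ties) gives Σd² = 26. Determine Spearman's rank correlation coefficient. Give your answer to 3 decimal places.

ρ = 1 − 6Σd² / [n(n²−1)] = 1 − 6×26 / (6×35)
  = 1 − 156/210 = 1 − 0.7429 ≈ 0.257

0.257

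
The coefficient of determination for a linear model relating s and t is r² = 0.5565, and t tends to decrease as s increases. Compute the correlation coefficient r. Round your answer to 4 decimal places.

|r| = √0.5565 = 0.7460
The association is negative, so r = −0.7460.

-0.7460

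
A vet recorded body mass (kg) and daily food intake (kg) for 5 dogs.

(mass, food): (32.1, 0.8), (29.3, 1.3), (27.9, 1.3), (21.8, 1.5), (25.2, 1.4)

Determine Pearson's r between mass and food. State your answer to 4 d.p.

n = 5, Σx = 136.3, Σy = 6.3, Σx² = 3777.59, Σy² = 8.23, Σxy = 168.02
nΣxy − ΣxΣy = 840.1 − 858.69 = -18.59
nΣx² − (Σx)² = 18887.95 − 18577.69 = 310.26; nΣy² − (Σy)² = 41.15 − 39.69 = 1.46
r = -18.59 / √(310.26 × 1.46) = -18.59 / 21.2833 ≈ -0.8735

-0.8735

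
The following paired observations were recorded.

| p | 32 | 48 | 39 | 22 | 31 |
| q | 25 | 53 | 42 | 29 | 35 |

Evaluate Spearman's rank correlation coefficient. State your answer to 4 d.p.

Rank p: 3, 5, 4, 1, 2
Rank q: 1, 5, 4, 2, 3
d = rank(p) − rank(q): 2, 0, 0, -1, -1; Σd² = 6
ρ = 1 − 6Σd² / [n(n²−1)] = 1 − 6×6 / (5×24) = 1 − 36/120 ≈ 0.7000

0.7000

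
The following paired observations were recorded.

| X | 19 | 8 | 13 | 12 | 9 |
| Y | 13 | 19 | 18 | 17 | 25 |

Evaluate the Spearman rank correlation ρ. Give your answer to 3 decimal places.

-0.800

Rank X: 5, 1, 4, 3, 2
Rank Y: 1, 4, 3, 2, 5
d = rank(X) − rank(Y): 4, -3, 1, 1, -3; Σd² = 36
ρ = 1 − 6Σd² / [n(n²−1)] = 1 − 6×36 / (5×24) = 1 − 216/120 ≈ -0.800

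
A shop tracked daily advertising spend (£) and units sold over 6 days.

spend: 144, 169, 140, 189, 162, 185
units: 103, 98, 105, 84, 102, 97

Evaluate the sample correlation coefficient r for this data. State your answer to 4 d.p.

-0.8414

n = 6, Σx = 989, Σy = 589, Σx² = 165087, Σy² = 58107, Σxy = 96439
nΣxy − ΣxΣy = 578634 − 582521 = -3887
nΣx² − (Σx)² = 990522 − 978121 = 12401; nΣy² − (Σy)² = 348642 − 346921 = 1721
r = -3887 / √(12401 × 1721) = -3887 / 4619.7533 ≈ -0.8414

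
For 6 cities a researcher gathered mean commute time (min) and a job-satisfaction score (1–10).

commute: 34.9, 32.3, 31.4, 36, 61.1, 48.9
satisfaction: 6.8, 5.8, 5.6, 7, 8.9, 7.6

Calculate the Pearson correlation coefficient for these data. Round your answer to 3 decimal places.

0.947

n = 6, Σx = 244.6, Σy = 41.7, Σx² = 10667.68, Σy² = 297.21, Σxy = 1767.93
nΣxy − ΣxΣy = 10607.58 − 10199.82 = 407.76
nΣx² − (Σx)² = 64006.08 − 59829.16 = 4176.92; nΣy² − (Σy)² = 1783.26 − 1738.89 = 44.37
r = 407.76 / √(4176.92 × 44.37) = 407.76 / 430.4996 ≈ 0.947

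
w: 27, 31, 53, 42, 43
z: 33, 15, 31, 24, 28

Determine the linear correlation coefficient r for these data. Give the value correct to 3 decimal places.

0.257

n = 5, Σw = 196, Σz = 131, Σw² = 8112, Σz² = 3635, Σwz = 5211
nΣwz − ΣwΣz = 26055 − 25676 = 379
nΣw² − (Σw)² = 40560 − 38416 = 2144; nΣz² − (Σz)² = 18175 − 17161 = 1014
r = 379 / √(2144 × 1014) = 379 / 1474.4545 ≈ 0.257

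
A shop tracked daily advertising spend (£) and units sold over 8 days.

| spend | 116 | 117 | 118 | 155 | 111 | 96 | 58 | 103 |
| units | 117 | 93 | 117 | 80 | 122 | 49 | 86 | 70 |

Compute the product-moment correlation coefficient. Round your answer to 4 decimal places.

0.1870

n = 8, Σx = 874, Σy = 734, Σx² = 100604, Σy² = 72008, Σxy = 81103
nΣxy − ΣxΣy = 648824 − 641516 = 7308
nΣx² − (Σx)² = 804832 − 763876 = 40956; nΣy² − (Σy)² = 576064 − 538756 = 37308
r = 7308 / √(40956 × 37308) = 7308 / 39089.4672 ≈ 0.1870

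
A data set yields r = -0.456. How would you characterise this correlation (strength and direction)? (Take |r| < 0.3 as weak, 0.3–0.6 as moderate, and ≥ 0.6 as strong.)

r = -0.456 < 0 so the relationship is negative.
|r| = 0.456, which falls in the moderate range.

moderate negative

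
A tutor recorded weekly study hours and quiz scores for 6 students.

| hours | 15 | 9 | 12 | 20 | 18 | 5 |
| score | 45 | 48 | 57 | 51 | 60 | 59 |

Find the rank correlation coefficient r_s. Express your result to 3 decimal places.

Rank hours: 4, 2, 3, 6, 5, 1
Rank score: 1, 2, 4, 3, 6, 5
d = rank(hours) − rank(score): 3, 0, -1, 3, -1, -4; Σd² = 36
ρ = 1 − 6Σd² / [n(n²−1)] = 1 − 6×36 / (6×35) = 1 − 216/210 ≈ -0.029

-0.029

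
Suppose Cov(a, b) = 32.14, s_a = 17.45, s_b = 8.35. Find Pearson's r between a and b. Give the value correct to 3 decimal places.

0.221

r = Cov(a,b) / (s_a · s_b) = 32.14 / (17.45 × 8.35)
  = 32.14 / 145.7075 ≈ 0.221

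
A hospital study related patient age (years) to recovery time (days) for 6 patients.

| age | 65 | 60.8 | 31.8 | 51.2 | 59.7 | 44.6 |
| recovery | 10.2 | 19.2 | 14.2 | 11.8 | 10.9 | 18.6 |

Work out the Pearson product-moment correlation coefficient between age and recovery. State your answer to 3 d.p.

n = 6, Σx = 313.1, Σy = 84.9, Σx² = 17107.57, Σy² = 1278.33, Σxy = 4366.37
nΣxy − ΣxΣy = 26198.22 − 26582.19 = -383.97
nΣx² − (Σx)² = 102645.42 − 98031.61 = 4613.81; nΣy² − (Σy)² = 7669.98 − 7208.01 = 461.97
r = -383.97 / √(4613.81 × 461.97) = -383.97 / 1459.9458 ≈ -0.263

-0.263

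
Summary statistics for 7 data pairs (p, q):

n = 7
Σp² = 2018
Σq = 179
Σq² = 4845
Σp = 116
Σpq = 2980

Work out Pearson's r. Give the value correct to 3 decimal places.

r = (nΣpq − ΣpΣq) / √[(nΣp² − (Σp)²)(nΣq² − (Σq)²)]
Numerator: 7×2980 − 116×179 = 96
Denominator: √[(14126 − 13456)(33915 − 32041)] = √[670 × 1874] = 1120.5267
r = 96 / 1120.5267 ≈ 0.086

0.086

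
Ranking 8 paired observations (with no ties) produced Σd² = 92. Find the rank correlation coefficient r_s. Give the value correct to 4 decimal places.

-0.0952

ρ = 1 − 6Σd² / [n(n²−1)] = 1 − 6×92 / (8×63)
  = 1 − 552/504 = 1 − 1.09524 ≈ -0.0952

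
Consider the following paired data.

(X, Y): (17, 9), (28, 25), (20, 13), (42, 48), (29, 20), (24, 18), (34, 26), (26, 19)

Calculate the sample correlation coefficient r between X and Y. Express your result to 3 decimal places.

0.955

n = 8, ΣX = 220, ΣY = 178, ΣX² = 6486, ΣY² = 4940, ΣXY = 5519
nΣXY − ΣXΣY = 44152 − 39160 = 4992
nΣX² − (ΣX)² = 51888 − 48400 = 3488; nΣY² − (ΣY)² = 39520 − 31684 = 7836
r = 4992 / √(3488 × 7836) = 4992 / 5227.9985 ≈ 0.955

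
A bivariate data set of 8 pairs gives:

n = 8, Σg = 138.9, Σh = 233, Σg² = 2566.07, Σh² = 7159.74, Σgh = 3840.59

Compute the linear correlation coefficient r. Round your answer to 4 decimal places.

r = (nΣgh − ΣgΣh) / √[(nΣg² − (Σg)²)(nΣh² − (Σh)²)]
Numerator: 8×3840.59 − 138.9×233 = -1638.98
Denominator: √[(20528.56 − 19293.21)(57277.92 − 54289)] = √[1235.35 × 2988.92] = 1921.5521
r = -1638.98 / 1921.5521 ≈ -0.8529

-0.8529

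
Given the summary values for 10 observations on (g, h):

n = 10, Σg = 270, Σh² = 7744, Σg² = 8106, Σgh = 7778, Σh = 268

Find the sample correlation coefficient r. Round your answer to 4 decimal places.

0.8006

r = (nΣgh − ΣgΣh) / √[(nΣg² − (Σg)²)(nΣh² − (Σh)²)]
Numerator: 10×7778 − 270×268 = 5420
Denominator: √[(81060 − 72900)(77440 − 71824)] = √[8160 × 5616] = 6769.5317
r = 5420 / 6769.5317 ≈ 0.8006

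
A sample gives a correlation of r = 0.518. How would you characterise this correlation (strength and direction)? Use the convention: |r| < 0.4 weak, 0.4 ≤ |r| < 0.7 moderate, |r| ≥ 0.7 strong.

r = 0.518 > 0 so the relationship is positive.
|r| = 0.518, which falls in the moderate range.

moderate positive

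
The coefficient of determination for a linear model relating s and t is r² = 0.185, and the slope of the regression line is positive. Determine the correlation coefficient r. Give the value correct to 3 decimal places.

|r| = √0.185 = 0.430
The association is positive, so r = 0.430.

0.430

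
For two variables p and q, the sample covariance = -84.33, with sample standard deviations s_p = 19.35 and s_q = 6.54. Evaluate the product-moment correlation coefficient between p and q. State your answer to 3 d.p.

r = Cov(p,q) / (s_p · s_q) = -84.33 / (19.35 × 6.54)
  = -84.33 / 126.5490 ≈ -0.666

-0.666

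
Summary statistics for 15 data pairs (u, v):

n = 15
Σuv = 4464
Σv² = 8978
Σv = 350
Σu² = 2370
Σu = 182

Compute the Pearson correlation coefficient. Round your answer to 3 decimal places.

0.600

r = (nΣuv − ΣuΣv) / √[(nΣu² − (Σu)²)(nΣv² − (Σv)²)]
Numerator: 15×4464 − 182×350 = 3260
Denominator: √[(35550 − 33124)(134670 − 122500)] = √[2426 × 12170] = 5433.6378
r = 3260 / 5433.6378 ≈ 0.600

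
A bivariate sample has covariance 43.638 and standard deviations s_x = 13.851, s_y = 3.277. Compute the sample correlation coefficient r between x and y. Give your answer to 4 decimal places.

r = Cov(x,y) / (s_x · s_y) = 43.638 / (13.851 × 3.277)
  = 43.638 / 45.3897 ≈ 0.9614

0.9614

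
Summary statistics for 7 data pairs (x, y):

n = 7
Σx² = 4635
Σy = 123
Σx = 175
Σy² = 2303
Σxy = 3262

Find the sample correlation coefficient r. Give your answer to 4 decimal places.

r = (nΣxy − ΣxΣy) / √[(nΣx² − (Σx)²)(nΣy² − (Σy)²)]
Numerator: 7×3262 − 175×123 = 1309
Denominator: √[(32445 − 30625)(16121 − 15129)] = √[1820 × 992] = 1343.6666
r = 1309 / 1343.6666 ≈ 0.9742

0.9742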